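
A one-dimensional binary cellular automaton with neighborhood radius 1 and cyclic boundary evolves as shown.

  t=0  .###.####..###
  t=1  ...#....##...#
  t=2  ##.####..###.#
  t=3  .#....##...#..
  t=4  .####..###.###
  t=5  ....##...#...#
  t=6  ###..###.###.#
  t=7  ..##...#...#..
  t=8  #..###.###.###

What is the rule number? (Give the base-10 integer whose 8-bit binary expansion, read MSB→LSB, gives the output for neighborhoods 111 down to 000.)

85

  nb ###: next=.  (t=0,i=2, bit7=0)
  nb ##.: next=#  (t=0,i=3, bit6=1)
  nb #.#: next=.  (t=0,i=0, bit5=0)
  nb #..: next=#  (t=0,i=9, bit4=1)
  nb .##: next=.  (t=0,i=1, bit3=0)
  nb .#.: next=#  (t=1,i=3, bit2=1)
  nb ..#: next=.  (t=0,i=10, bit1=0)
  nb ...: next=#  (t=1,i=1, bit0=1)
  bits 01010101 = 85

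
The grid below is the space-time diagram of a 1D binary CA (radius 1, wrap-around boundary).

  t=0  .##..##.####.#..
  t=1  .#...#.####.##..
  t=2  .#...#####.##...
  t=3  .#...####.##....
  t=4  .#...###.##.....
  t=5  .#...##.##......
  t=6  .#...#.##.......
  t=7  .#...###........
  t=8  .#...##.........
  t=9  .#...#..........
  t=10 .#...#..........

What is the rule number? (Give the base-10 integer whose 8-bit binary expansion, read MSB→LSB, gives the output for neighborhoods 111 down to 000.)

  nb ###: next=#  (t=0,i=9, bit7=1)
  nb ##.: next=.  (t=0,i=2, bit6=0)
  nb #.#: next=#  (t=0,i=7, bit5=1)
  nb #..: next=.  (t=0,i=3, bit4=0)
  nb .##: next=#  (t=0,i=1, bit3=1)
  nb .#.: next=#  (t=0,i=13, bit2=1)
  nb ..#: next=.  (t=0,i=0, bit1=0)
  nb ...: next=.  (t=0,i=15, bit0=0)
  bits 10101100 = 172

172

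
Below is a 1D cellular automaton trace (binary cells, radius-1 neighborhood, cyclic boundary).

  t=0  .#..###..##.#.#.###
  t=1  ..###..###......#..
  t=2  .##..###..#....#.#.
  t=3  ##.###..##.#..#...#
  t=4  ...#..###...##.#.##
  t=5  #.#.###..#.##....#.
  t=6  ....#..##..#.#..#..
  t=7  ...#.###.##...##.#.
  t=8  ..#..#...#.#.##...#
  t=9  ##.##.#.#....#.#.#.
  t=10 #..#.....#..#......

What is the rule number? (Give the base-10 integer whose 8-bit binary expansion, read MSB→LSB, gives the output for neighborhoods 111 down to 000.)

  [7] ### => .  t=0,i=5
  [6] ##. => .  t=0,i=6
  [5] #.# => .  t=0,i=0
  [4] #.. => #  t=0,i=2
  [3] .## => #  t=0,i=4
  [2] .#. => .  t=0,i=1
  [1] ..# => #  t=0,i=3
  [0] ... => .  t=1,i=0
  bits 00011010 = 26

26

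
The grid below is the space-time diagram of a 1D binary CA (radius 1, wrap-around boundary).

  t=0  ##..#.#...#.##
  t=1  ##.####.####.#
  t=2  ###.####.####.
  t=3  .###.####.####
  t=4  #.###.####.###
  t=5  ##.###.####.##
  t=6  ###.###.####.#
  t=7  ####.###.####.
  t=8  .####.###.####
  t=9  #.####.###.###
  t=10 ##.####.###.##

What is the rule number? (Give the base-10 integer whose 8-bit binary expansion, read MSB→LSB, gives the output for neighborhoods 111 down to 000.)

231

  ###|#  b7=1 t=0,i=0
  ##.|#  b6=1 t=0,i=1
  #.#|#  b5=1 t=0,i=5
  #..|.  b4=0 t=0,i=2
  .##|.  b3=0 t=0,i=12
  .#.|#  b2=1 t=0,i=4
  ..#|#  b1=1 t=0,i=3
  ...|#  b0=1 t=0,i=8
  bits 11100111 = 231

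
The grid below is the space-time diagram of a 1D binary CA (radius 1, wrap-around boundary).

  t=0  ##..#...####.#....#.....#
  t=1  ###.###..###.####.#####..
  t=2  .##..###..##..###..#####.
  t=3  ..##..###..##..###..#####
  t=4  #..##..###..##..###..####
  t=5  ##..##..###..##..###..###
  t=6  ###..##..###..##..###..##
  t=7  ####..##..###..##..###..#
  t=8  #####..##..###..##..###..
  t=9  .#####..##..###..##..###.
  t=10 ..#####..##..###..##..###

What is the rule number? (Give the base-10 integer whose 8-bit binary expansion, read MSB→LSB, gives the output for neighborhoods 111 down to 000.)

  [7] ### => #  t=0,i=0
  [6] ##. => #  t=0,i=1
  [5] #.# => .  t=0,i=12
  [4] #.. => #  t=0,i=2
  [3] .## => .  t=0,i=8
  [2] .#. => #  t=0,i=4
  [1] ..# => .  t=0,i=3
  [0] ... => #  t=0,i=6
  bits 11010101 = 213

213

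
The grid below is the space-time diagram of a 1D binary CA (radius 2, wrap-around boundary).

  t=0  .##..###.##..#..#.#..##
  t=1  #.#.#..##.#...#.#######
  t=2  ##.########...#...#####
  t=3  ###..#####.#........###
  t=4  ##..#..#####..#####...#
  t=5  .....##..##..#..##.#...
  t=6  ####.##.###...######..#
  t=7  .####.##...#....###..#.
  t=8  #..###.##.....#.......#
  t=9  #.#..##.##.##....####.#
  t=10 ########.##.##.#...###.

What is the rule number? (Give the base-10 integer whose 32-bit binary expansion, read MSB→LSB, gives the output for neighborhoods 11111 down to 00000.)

3977786979

  [31] ##### => #  t=1,i=18
  [30] ####. => #  t=1,i=22
  [29] ###.# => #  t=0,i=7
  [28] ###.. => .  t=2,i=10
  [27] ##.## => #  t=0,i=0
  [26] ##.#. => #  t=1,i=1
  [25] ##..# => .  t=0,i=3
  [24] ##... => #  t=2,i=11
  [23] #.### => .  t=1,i=16
  [22] #.##. => .  t=0,i=1
  [21] #.#.# => .  t=1,i=2
  [20] #.#.. => #  t=0,i=18
  [19] #..## => #  t=0,i=4
  [18] #..#. => .  t=0,i=12
  [17] #...# => .  t=1,i=12
  [16] #.... => .  t=3,i=13
  [15] .#### => .  t=1,i=17
  [14] .###. => .  t=0,i=6
  [13] .##.# => #  t=0,i=22
  [12] .##.. => #  t=0,i=2
  [11] .#.## => .  t=1,i=15
  [10] .#.#. => #  t=0,i=17
  [9] .#..# => #  t=0,i=14
  [8] .#... => .  t=1,i=11
  [7] ..### => .  t=0,i=5
  [6] ..##. => #  t=0,i=21
  [5] ..#.# => #  t=0,i=16
  [4] ..#.. => .  t=0,i=13
  [3] ...## => .  t=2,i=17
  [2] ...#. => .  t=1,i=13
  [1] ....# => #  t=3,i=18
  [0] ..... => #  t=3,i=14
  bits 11101101000110000011011001100011 = 3977786979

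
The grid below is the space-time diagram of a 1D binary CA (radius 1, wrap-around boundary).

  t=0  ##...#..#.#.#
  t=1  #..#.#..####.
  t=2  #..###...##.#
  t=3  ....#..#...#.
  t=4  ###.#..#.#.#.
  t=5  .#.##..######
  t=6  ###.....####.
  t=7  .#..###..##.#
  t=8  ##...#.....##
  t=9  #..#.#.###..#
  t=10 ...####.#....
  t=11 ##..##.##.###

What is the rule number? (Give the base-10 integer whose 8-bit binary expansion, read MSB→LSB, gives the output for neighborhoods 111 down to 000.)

  ### -> #   bit 7 = 1  t=0,i=0
  ##. -> .   bit 6 = 0  t=0,i=1
  #.# -> #   bit 5 = 1  t=0,i=9
  #.. -> .   bit 4 = 0  t=0,i=2
  .## -> .   bit 3 = 0  t=0,i=12
  .#. -> #   bit 2 = 1  t=0,i=5
  ..# -> .   bit 1 = 0  t=0,i=4
  ... -> #   bit 0 = 1  t=0,i=3
  bits 10100101 = 165

165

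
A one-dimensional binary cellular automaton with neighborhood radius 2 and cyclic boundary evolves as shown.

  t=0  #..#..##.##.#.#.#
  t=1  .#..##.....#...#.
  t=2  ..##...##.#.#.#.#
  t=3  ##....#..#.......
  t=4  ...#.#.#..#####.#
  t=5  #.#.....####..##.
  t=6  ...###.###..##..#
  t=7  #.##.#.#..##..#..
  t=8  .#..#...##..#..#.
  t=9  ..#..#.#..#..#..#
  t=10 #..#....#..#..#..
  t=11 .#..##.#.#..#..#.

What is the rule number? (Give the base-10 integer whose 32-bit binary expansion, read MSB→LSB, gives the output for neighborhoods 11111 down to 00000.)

  nb #####: next=.  (t=4,i=12, bit31=0)
  nb ####.: next=.  (t=4,i=13, bit30=0)
  nb ###.#: next=#  (t=4,i=14, bit29=1)
  nb ###..: next=.  (t=5,i=11, bit28=0)
  nb ##.##: next=.  (t=0,i=8, bit27=0)
  nb ##.#.: next=#  (t=0,i=11, bit26=1)
  nb ##..#: next=#  (t=0,i=1, bit25=1)
  nb ##...: next=.  (t=1,i=6, bit24=0)
  nb #.###: next=#  (t=6,i=7, bit23=1)
  nb #.##.: next=.  (t=0,i=9, bit22=0)
  nb #.#.#: next=.  (t=0,i=12, bit21=0)
  nb #.#..: next=.  (t=2,i=16, bit20=0)
  nb #..##: next=#  (t=0,i=5, bit19=1)
  nb #..#.: next=.  (t=0,i=2, bit18=0)
  nb #...#: next=.  (t=1,i=13, bit17=0)
  nb #....: next=#  (t=1,i=7, bit16=1)
  nb .####: next=#  (t=4,i=11, bit15=1)
  nb .###.: next=.  (t=6,i=4, bit14=0)
  nb .##.#: next=.  (t=0,i=7, bit13=0)
  nb .##..: next=.  (t=0,i=0, bit12=0)
  nb .#.##: next=#  (t=0,i=15, bit11=1)
  nb .#.#.: next=.  (t=0,i=13, bit10=0)
  nb .#..#: next=#  (t=0,i=4, bit9=1)
  nb .#...: next=#  (t=1,i=12, bit8=1)
  nb ..###: next=#  (t=4,i=10, bit7=1)
  nb ..##.: next=.  (t=0,i=6, bit6=0)
  nb ..#.#: next=.  (t=4,i=3, bit5=0)
  nb ..#..: next=.  (t=0,i=3, bit4=0)
  nb ...##: next=#  (t=2,i=6, bit3=1)
  nb ...#.: next=#  (t=1,i=10, bit2=1)
  nb ....#: next=.  (t=1,i=9, bit1=0)
  nb .....: next=#  (t=1,i=8, bit0=1)
  bits 00100110100010011000101110001101 = 646548365

646548365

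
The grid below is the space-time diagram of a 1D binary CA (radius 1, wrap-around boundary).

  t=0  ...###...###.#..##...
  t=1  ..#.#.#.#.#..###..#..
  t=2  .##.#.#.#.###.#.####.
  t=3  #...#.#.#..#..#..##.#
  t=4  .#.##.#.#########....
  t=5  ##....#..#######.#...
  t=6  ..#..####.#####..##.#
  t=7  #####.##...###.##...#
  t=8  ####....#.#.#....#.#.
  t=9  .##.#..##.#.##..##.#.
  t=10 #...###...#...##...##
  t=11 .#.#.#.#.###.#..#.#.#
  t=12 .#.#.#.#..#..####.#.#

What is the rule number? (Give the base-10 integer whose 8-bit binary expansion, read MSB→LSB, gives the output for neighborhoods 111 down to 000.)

150

  ###|#  b7=1 t=0,i=4
  ##.|.  b6=0 t=0,i=5
  #.#|.  b5=0 t=0,i=12
  #..|#  b4=1 t=0,i=6
  .##|.  b3=0 t=0,i=3
  .#.|#  b2=1 t=0,i=13
  ..#|#  b1=1 t=0,i=2
  ...|.  b0=0 t=0,i=0
  bits 10010110 = 150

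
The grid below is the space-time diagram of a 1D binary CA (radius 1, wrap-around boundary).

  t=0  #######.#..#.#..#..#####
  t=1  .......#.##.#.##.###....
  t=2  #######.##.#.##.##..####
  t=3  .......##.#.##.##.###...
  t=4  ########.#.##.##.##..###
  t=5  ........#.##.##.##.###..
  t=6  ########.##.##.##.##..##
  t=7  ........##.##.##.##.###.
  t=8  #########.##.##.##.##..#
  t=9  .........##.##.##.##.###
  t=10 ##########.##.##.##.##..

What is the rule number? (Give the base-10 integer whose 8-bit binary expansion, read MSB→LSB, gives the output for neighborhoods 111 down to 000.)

59

  [7] ### => .  t=0,i=0
  [6] ##. => .  t=0,i=6
  [5] #.# => #  t=0,i=7
  [4] #.. => #  t=0,i=9
  [3] .## => #  t=0,i=19
  [2] .#. => .  t=0,i=8
  [1] ..# => #  t=0,i=10
  [0] ... => #  t=1,i=0
  bits 00111011 = 59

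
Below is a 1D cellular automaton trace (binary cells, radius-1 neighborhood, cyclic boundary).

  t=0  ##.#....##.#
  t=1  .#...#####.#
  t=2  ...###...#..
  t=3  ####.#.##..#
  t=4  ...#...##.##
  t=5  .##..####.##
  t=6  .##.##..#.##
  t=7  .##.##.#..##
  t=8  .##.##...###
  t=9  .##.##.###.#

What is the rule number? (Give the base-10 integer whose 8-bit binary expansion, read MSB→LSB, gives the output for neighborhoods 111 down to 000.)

75

  ###|.  b7=0 t=0,i=0
  ##.|#  b6=1 t=0,i=1
  #.#|.  b5=0 t=0,i=2
  #..|.  b4=0 t=0,i=4
  .##|#  b3=1 t=0,i=8
  .#.|.  b2=0 t=0,i=3
  ..#|#  b1=1 t=0,i=7
  ...|#  b0=1 t=0,i=5
  bits 01001011 = 75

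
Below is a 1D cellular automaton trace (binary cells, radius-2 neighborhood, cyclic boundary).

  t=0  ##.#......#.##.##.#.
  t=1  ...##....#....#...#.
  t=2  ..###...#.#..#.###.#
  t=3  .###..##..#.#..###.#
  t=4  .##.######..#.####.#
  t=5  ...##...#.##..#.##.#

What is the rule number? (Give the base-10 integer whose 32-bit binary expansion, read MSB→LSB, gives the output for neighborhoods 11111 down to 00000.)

  nb #####: next=.  (t=4,i=6, bit31=0)
  nb ####.: next=#  (t=4,i=8, bit30=1)
  nb ###.#: next=#  (t=2,i=17, bit29=1)
  nb ###..: next=.  (t=2,i=4, bit28=0)
  nb ##.##: next=#  (t=0,i=14, bit27=1)
  nb ##.#.: next=.  (t=0,i=2, bit26=0)
  nb ##..#: next=#  (t=3,i=4, bit25=1)
  nb ##...: next=.  (t=1,i=5, bit24=0)
  nb #.###: next=#  (t=2,i=15, bit23=1)
  nb #.##.: next=.  (t=0,i=0, bit22=0)
  nb #.#.#: next=#  (t=0,i=18, bit21=1)
  nb #.#..: next=#  (t=0,i=3, bit20=1)
  nb #..##: next=#  (t=2,i=1, bit19=1)
  nb #..#.: next=#  (t=2,i=12, bit18=1)
  nb #...#: next=#  (t=1,i=16, bit17=1)
  nb #....: next=.  (t=0,i=5, bit16=0)
  nb .####: next=.  (t=4,i=5, bit15=0)
  nb .###.: next=#  (t=2,i=3, bit14=1)
  nb .##.#: next=.  (t=0,i=1, bit13=0)
  nb .##..: next=#  (t=1,i=4, bit12=1)
  nb .#.##: next=.  (t=0,i=11, bit11=0)
  nb .#.#.: next=.  (t=2,i=9, bit10=0)
  nb .#..#: next=.  (t=2,i=0, bit9=0)
  nb .#...: next=#  (t=0,i=4, bit8=1)
  nb ..###: next=#  (t=2,i=2, bit7=1)
  nb ..##.: next=#  (t=1,i=3, bit6=1)
  nb ..#.#: next=.  (t=0,i=10, bit5=0)
  nb ..#..: next=.  (t=1,i=9, bit4=0)
  nb ...##: next=#  (t=1,i=2, bit3=1)
  nb ...#.: next=#  (t=0,i=9, bit2=1)
  nb ....#: next=.  (t=0,i=8, bit1=0)
  nb .....: next=.  (t=0,i=6, bit0=0)
  bits 01101010101111100101000111001100 = 1790857676

1790857676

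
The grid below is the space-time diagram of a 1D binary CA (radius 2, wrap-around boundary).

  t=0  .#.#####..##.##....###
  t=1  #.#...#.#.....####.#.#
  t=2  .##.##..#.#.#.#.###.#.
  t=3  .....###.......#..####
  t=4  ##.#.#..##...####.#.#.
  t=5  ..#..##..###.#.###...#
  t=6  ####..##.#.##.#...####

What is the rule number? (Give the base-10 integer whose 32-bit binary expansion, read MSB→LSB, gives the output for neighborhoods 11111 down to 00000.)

  nb #####: next=.  (t=0,i=5, bit31=0)
  nb ####.: next=#  (t=0,i=6, bit30=1)
  nb ###.#: next=#  (t=0,i=21, bit29=1)
  nb ###..: next=.  (t=0,i=7, bit28=0)
  nb ##.##: next=.  (t=0,i=12, bit27=0)
  nb ##.#.: next=#  (t=0,i=0, bit26=1)
  nb ##..#: next=#  (t=0,i=8, bit25=1)
  nb ##...: next=#  (t=0,i=15, bit24=1)
  nb #.###: next=.  (t=0,i=3, bit23=0)
  nb #.##.: next=.  (t=0,i=13, bit22=0)
  nb #.#.#: next=.  (t=0,i=1, bit21=0)
  nb #.#..: next=#  (t=1,i=2, bit20=1)
  nb #..##: next=.  (t=0,i=9, bit19=0)
  nb #..#.: next=#  (t=2,i=7, bit18=1)
  nb #...#: next=#  (t=1,i=4, bit17=1)
  nb #....: next=#  (t=0,i=16, bit16=1)
  nb .####: next=.  (t=0,i=4, bit15=0)
  nb .###.: next=.  (t=0,i=20, bit14=0)
  nb .##.#: next=.  (t=0,i=11, bit13=0)
  nb .##..: next=#  (t=0,i=14, bit12=1)
  nb .#.##: next=#  (t=0,i=2, bit11=1)
  nb .#.#.: next=.  (t=1,i=7, bit10=0)
  nb .#..#: next=#  (t=2,i=21, bit9=1)
  nb .#...: next=.  (t=1,i=3, bit8=0)
  nb ..###: next=#  (t=0,i=19, bit7=1)
  nb ..##.: next=.  (t=0,i=10, bit6=0)
  nb ..#.#: next=.  (t=1,i=6, bit5=0)
  nb ..#..: next=#  (t=3,i=15, bit4=1)
  nb ...##: next=.  (t=0,i=18, bit3=0)
  nb ...#.: next=#  (t=1,i=5, bit2=1)
  nb ....#: next=#  (t=0,i=17, bit1=1)
  nb .....: next=.  (t=1,i=11, bit0=0)
  bits 01100111000101110001101010010110 = 1729567382

1729567382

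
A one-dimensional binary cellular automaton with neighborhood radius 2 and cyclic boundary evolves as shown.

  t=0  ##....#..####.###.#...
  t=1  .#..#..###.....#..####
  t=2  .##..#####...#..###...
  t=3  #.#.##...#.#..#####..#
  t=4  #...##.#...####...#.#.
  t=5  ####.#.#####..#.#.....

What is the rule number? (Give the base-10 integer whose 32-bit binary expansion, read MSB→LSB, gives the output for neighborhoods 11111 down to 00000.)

  [31] ##### => .  t=2,i=7
  [30] ####. => .  t=0,i=11
  [29] ###.# => .  t=0,i=12
  [28] ###.. => #  t=1,i=9
  [27] ##.## => .  t=0,i=13
  [26] ##.#. => .  t=0,i=17
  [25] ##..# => .  t=2,i=3
  [24] ##... => .  t=0,i=2
  [23] #.### => .  t=0,i=14
  [22] #.##. => #  t=3,i=4
  [21] #.#.# => .  t=3,i=2
  [20] #.#.. => #  t=0,i=18
  [19] #..## => #  t=0,i=8
  [18] #..#. => .  t=1,i=3
  [17] #...# => #  t=0,i=20
  [16] #.... => .  t=0,i=3
  [15] .#### => .  t=0,i=10
  [14] .###. => #  t=0,i=15
  [13] .##.# => #  t=3,i=0
  [12] .##.. => #  t=0,i=1
  [11] .#.## => .  t=3,i=3
  [10] .#.#. => .  t=3,i=10
  [9] .#..# => #  t=0,i=7
  [8] .#... => #  t=0,i=19
  [7] ..### => #  t=0,i=9
  [6] ..##. => .  t=0,i=0
  [5] ..#.# => .  t=3,i=9
  [4] ..#.. => .  t=0,i=6
  [3] ...## => #  t=0,i=21
  [2] ...#. => .  t=0,i=5
  [1] ....# => #  t=0,i=4
  [0] ..... => .  t=1,i=12
  bits 00010000010110100111001110001010 = 274363274

274363274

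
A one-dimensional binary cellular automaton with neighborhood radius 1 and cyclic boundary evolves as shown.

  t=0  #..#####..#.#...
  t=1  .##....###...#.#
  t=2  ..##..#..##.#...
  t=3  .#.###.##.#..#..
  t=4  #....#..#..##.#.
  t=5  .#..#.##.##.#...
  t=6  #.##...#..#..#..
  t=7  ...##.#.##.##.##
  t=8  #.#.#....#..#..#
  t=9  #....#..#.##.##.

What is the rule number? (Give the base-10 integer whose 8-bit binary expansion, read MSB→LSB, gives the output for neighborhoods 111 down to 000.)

82

  ###|.  b7=0 t=0,i=4
  ##.|#  b6=1 t=0,i=7
  #.#|.  b5=0 t=0,i=11
  #..|#  b4=1 t=0,i=1
  .##|.  b3=0 t=0,i=3
  .#.|.  b2=0 t=0,i=0
  ..#|#  b1=1 t=0,i=2
  ...|.  b0=0 t=0,i=14
  bits 01010010 = 82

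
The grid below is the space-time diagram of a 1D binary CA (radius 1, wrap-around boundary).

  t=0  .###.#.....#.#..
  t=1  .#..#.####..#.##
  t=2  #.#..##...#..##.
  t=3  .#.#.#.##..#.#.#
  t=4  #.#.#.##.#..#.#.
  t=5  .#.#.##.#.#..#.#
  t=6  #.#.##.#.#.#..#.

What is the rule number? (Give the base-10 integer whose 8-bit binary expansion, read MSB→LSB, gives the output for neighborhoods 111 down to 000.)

  [7] ### => .  t=0,i=2
  [6] ##. => .  t=0,i=3
  [5] #.# => #  t=0,i=4
  [4] #.. => #  t=0,i=6
  [3] .## => #  t=0,i=1
  [2] .#. => .  t=0,i=5
  [1] ..# => .  t=0,i=0
  [0] ... => #  t=0,i=7
  bits 00111001 = 57

57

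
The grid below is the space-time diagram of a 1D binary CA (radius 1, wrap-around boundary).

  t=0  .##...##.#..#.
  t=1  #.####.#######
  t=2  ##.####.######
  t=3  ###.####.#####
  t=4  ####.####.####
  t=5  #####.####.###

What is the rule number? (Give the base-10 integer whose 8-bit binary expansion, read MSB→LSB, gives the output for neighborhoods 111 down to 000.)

247

  [7] ### => #  t=1,i=3
  [6] ##. => #  t=0,i=2
  [5] #.# => #  t=0,i=8
  [4] #.. => #  t=0,i=3
  [3] .## => .  t=0,i=1
  [2] .#. => #  t=0,i=9
  [1] ..# => #  t=0,i=0
  [0] ... => #  t=0,i=4
  bits 11110111 = 247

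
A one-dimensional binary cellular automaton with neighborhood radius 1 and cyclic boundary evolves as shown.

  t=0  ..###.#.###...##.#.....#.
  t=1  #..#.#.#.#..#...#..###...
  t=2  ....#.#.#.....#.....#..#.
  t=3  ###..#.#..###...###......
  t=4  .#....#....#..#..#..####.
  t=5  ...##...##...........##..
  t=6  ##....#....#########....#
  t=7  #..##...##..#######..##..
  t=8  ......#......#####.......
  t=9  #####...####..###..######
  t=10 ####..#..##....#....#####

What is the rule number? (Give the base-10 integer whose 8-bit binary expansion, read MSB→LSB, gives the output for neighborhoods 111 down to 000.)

161

  [7] ### => #  t=0,i=3
  [6] ##. => .  t=0,i=4
  [5] #.# => #  t=0,i=5
  [4] #.. => .  t=0,i=11
  [3] .## => .  t=0,i=2
  [2] .#. => .  t=0,i=6
  [1] ..# => .  t=0,i=1
  [0] ... => #  t=0,i=0
  bits 10100001 = 161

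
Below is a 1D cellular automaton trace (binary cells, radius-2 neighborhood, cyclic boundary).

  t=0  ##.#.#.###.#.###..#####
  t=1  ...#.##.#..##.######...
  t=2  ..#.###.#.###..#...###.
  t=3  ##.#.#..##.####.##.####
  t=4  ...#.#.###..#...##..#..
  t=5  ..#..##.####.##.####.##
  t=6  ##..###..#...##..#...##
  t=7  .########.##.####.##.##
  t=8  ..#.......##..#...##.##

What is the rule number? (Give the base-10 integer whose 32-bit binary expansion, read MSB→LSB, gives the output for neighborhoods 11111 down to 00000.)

327154116

  nb #####: next=.  (t=0,i=20, bit31=0)
  nb ####.: next=.  (t=0,i=0, bit30=0)
  nb ###.#: next=.  (t=0,i=1, bit29=0)
  nb ###..: next=#  (t=0,i=15, bit28=1)
  nb ##.##: next=.  (t=1,i=13, bit27=0)
  nb ##.#.: next=.  (t=0,i=2, bit26=0)
  nb ##..#: next=#  (t=0,i=16, bit25=1)
  nb ##...: next=#  (t=1,i=20, bit24=1)
  nb #.###: next=.  (t=0,i=7, bit23=0)
  nb #.##.: next=#  (t=1,i=5, bit22=1)
  nb #.#.#: next=#  (t=0,i=3, bit21=1)
  nb #.#..: next=#  (t=1,i=8, bit20=1)
  nb #..##: next=#  (t=0,i=17, bit19=1)
  nb #..#.: next=#  (t=2,i=14, bit18=1)
  nb #...#: next=#  (t=2,i=0, bit17=1)
  nb #....: next=#  (t=1,i=21, bit16=1)
  nb .####: next=#  (t=0,i=19, bit15=1)
  nb .###.: next=#  (t=0,i=8, bit14=1)
  nb .##.#: next=#  (t=1,i=6, bit13=1)
  nb .##..: next=#  (t=4,i=17, bit12=1)
  nb .#.##: next=#  (t=0,i=6, bit11=1)
  nb .#.#.: next=.  (t=0,i=4, bit10=0)
  nb .#..#: next=.  (t=1,i=9, bit9=0)
  nb .#...: next=#  (t=2,i=16, bit8=1)
  nb ..###: next=#  (t=0,i=18, bit7=1)
  nb ..##.: next=#  (t=1,i=11, bit6=1)
  nb ..#.#: next=.  (t=1,i=3, bit5=0)
  nb ..#..: next=.  (t=2,i=15, bit4=0)
  nb ...##: next=.  (t=2,i=18, bit3=0)
  nb ...#.: next=#  (t=1,i=2, bit2=1)
  nb ....#: next=.  (t=1,i=1, bit1=0)
  nb .....: next=.  (t=1,i=0, bit0=0)
  bits 00010011011111111111100111000100 = 327154116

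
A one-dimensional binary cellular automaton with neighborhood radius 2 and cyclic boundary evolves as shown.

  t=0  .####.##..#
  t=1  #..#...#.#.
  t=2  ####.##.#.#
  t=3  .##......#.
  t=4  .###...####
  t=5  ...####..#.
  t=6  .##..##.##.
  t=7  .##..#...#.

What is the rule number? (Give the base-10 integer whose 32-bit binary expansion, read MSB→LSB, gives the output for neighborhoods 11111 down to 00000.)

  [31] ##### => #  t=2,i=1
  [30] ####. => #  t=0,i=3
  [29] ###.# => .  t=0,i=4
  [28] ###.. => #  t=4,i=3
  [27] ##.## => .  t=0,i=5
  [26] ##.#. => .  t=2,i=7
  [25] ##..# => .  t=0,i=8
  [24] ##... => #  t=3,i=3
  [23] #.### => .  t=0,i=1
  [22] #.##. => .  t=0,i=6
  [21] #.#.# => .  t=1,i=9
  [20] #.#.. => #  t=1,i=0
  [19] #..## => .  t=3,i=0
  [18] #..#. => #  t=0,i=9
  [17] #...# => #  t=1,i=5
  [16] #.... => .  t=3,i=4
  [15] .#### => .  t=0,i=2
  [14] .###. => .  t=4,i=2
  [13] .##.# => .  t=2,i=6
  [12] .##.. => #  t=0,i=7
  [11] .#.## => #  t=0,i=0
  [10] .#.#. => #  t=1,i=8
  [9] .#..# => #  t=1,i=1
  [8] .#... => .  t=1,i=4
  [7] ..### => .  t=4,i=7
  [6] ..##. => #  t=3,i=1
  [5] ..#.# => .  t=0,i=10
  [4] ..#.. => #  t=1,i=3
  [3] ...## => #  t=4,i=6
  [2] ...#. => #  t=1,i=6
  [1] ....# => #  t=3,i=7
  [0] ..... => .  t=3,i=5
  bits 11010001000101100001111001011110 = 3507887710

3507887710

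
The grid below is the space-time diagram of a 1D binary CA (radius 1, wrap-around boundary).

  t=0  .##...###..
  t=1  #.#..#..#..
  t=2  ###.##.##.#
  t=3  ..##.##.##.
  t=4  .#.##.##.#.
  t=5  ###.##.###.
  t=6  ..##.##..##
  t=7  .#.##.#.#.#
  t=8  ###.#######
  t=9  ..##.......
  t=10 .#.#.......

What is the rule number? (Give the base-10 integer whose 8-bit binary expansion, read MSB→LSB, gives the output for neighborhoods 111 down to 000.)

102

  nb ###: next=.  (t=0,i=7, bit7=0)
  nb ##.: next=#  (t=0,i=2, bit6=1)
  nb #.#: next=#  (t=1,i=1, bit5=1)
  nb #..: next=.  (t=0,i=3, bit4=0)
  nb .##: next=.  (t=0,i=1, bit3=0)
  nb .#.: next=#  (t=1,i=0, bit2=1)
  nb ..#: next=#  (t=0,i=0, bit1=1)
  nb ...: next=.  (t=0,i=4, bit0=0)
  bits 01100110 = 102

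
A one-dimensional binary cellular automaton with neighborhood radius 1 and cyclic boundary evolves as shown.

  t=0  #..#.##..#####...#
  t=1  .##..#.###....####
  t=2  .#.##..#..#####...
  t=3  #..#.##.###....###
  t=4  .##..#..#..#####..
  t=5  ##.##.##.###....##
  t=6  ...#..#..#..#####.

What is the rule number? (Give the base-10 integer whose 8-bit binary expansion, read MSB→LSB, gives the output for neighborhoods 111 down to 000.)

  ### -> .   bit 7 = 0  t=0,i=10
  ##. -> .   bit 6 = 0  t=0,i=0
  #.# -> .   bit 5 = 0  t=0,i=4
  #.. -> #   bit 4 = 1  t=0,i=1
  .## -> #   bit 3 = 1  t=0,i=5
  .#. -> .   bit 2 = 0  t=0,i=3
  ..# -> #   bit 1 = 1  t=0,i=2
  ... -> #   bit 0 = 1  t=0,i=15
  bits 00011011 = 27

27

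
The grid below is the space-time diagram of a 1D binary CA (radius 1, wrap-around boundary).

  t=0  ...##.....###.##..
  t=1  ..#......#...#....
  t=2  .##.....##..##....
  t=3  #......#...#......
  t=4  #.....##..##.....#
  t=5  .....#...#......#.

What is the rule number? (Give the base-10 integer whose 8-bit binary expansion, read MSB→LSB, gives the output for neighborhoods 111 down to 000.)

38

  ###|.  b7=0 t=0,i=11
  ##.|.  b6=0 t=0,i=4
  #.#|#  b5=1 t=0,i=13
  #..|.  b4=0 t=0,i=5
  .##|.  b3=0 t=0,i=3
  .#.|#  b2=1 t=1,i=2
  ..#|#  b1=1 t=0,i=2
  ...|.  b0=0 t=0,i=0
  bits 00100110 = 38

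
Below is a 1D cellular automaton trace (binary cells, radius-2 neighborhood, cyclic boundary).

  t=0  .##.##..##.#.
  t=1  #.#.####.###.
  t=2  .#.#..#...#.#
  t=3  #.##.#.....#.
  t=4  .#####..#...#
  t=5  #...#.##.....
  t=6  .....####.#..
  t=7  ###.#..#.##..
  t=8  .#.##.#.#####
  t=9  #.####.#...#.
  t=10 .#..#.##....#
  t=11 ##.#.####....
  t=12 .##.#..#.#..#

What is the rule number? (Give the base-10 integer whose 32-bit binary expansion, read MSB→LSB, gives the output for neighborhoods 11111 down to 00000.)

  nb #####: next=.  (t=4,i=3, bit31=0)
  nb ####.: next=#  (t=1,i=6, bit30=1)
  nb ###.#: next=.  (t=1,i=7, bit29=0)
  nb ###..: next=.  (t=4,i=5, bit28=0)
  nb ##.##: next=.  (t=0,i=3, bit27=0)
  nb ##.#.: next=#  (t=0,i=10, bit26=1)
  nb ##..#: next=#  (t=0,i=6, bit25=1)
  nb ##...: next=#  (t=5,i=8, bit24=1)
  nb #.###: next=.  (t=1,i=4, bit23=0)
  nb #.##.: next=#  (t=0,i=4, bit22=1)
  nb #.#.#: next=.  (t=1,i=0, bit21=0)
  nb #.#..: next=#  (t=0,i=11, bit20=1)
  nb #..##: next=#  (t=0,i=0, bit19=1)
  nb #..#.: next=#  (t=2,i=5, bit18=1)
  nb #...#: next=.  (t=2,i=8, bit17=0)
  nb #....: next=.  (t=3,i=7, bit16=0)
  nb .####: next=.  (t=1,i=5, bit15=0)
  nb .###.: next=#  (t=1,i=10, bit14=1)
  nb .##.#: next=#  (t=0,i=2, bit13=1)
  nb .##..: next=#  (t=0,i=5, bit12=1)
  nb .#.##: next=#  (t=1,i=3, bit11=1)
  nb .#.#.: next=#  (t=1,i=1, bit10=1)
  nb .#..#: next=.  (t=0,i=12, bit9=0)
  nb .#...: next=.  (t=2,i=7, bit8=0)
  nb ..###: next=.  (t=6,i=5, bit7=0)
  nb ..##.: next=.  (t=0,i=1, bit6=0)
  nb ..#.#: next=.  (t=2,i=10, bit5=0)
  nb ..#..: next=.  (t=2,i=6, bit4=0)
  nb ...##: next=#  (t=6,i=4, bit3=1)
  nb ...#.: next=.  (t=2,i=9, bit2=0)
  nb ....#: next=.  (t=3,i=9, bit1=0)
  nb .....: next=#  (t=3,i=8, bit0=1)
  bits 01000111010111000111110000001001 = 1197243401

1197243401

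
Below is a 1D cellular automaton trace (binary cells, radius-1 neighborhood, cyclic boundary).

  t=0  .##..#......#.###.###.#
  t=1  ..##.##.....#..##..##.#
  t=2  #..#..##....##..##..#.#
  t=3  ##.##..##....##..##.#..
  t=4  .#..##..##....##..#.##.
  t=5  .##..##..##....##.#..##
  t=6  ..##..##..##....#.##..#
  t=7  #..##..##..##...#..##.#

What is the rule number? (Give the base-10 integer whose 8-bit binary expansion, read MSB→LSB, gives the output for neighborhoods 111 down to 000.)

212

  ### -> #   bit 7 = 1  t=0,i=15
  ##. -> #   bit 6 = 1  t=0,i=2
  #.# -> .   bit 5 = 0  t=0,i=0
  #.. -> #   bit 4 = 1  t=0,i=3
  .## -> .   bit 3 = 0  t=0,i=1
  .#. -> #   bit 2 = 1  t=0,i=5
  ..# -> .   bit 1 = 0  t=0,i=4
  ... -> .   bit 0 = 0  t=0,i=7
  bits 11010100 = 212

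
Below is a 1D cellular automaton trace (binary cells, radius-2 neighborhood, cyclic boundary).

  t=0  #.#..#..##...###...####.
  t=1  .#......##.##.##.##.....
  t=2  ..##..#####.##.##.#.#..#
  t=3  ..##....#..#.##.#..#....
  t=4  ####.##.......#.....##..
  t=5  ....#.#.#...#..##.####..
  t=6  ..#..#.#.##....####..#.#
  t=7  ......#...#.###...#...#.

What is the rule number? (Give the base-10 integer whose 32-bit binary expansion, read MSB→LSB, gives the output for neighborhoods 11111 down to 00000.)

2558752074

  [31] ##### => #  t=2,i=8
  [30] ####. => .  t=0,i=21
  [29] ###.# => .  t=0,i=22
  [28] ###.. => #  t=0,i=15
  [27] ##.## => #  t=1,i=10
  [26] ##.#. => .  t=0,i=23
  [25] ##..# => .  t=2,i=4
  [24] ##... => .  t=0,i=10
  [23] #.### => #  t=5,i=18
  [22] #.##. => .  t=1,i=11
  [21] #.#.# => .  t=0,i=0
  [20] #.#.. => .  t=0,i=2
  [19] #..## => .  t=0,i=7
  [18] #..#. => .  t=0,i=4
  [17] #...# => #  t=0,i=11
  [16] #.... => #  t=1,i=3
  [15] .#### => .  t=0,i=20
  [14] .###. => #  t=0,i=14
  [13] .##.# => #  t=1,i=9
  [12] .##.. => #  t=0,i=9
  [11] .#.## => .  t=3,i=12
  [10] .#.#. => #  t=0,i=1
  [9] .#..# => .  t=0,i=3
  [8] .#... => #  t=1,i=2
  [7] ..### => .  t=0,i=13
  [6] ..##. => #  t=0,i=8
  [5] ..#.# => .  t=3,i=11
  [4] ..#.. => .  t=0,i=5
  [3] ...## => #  t=0,i=12
  [2] ...#. => .  t=1,i=0
  [1] ....# => #  t=1,i=6
  [0] ..... => .  t=1,i=4
  bits 10011000100000110111010101001010 = 2558752074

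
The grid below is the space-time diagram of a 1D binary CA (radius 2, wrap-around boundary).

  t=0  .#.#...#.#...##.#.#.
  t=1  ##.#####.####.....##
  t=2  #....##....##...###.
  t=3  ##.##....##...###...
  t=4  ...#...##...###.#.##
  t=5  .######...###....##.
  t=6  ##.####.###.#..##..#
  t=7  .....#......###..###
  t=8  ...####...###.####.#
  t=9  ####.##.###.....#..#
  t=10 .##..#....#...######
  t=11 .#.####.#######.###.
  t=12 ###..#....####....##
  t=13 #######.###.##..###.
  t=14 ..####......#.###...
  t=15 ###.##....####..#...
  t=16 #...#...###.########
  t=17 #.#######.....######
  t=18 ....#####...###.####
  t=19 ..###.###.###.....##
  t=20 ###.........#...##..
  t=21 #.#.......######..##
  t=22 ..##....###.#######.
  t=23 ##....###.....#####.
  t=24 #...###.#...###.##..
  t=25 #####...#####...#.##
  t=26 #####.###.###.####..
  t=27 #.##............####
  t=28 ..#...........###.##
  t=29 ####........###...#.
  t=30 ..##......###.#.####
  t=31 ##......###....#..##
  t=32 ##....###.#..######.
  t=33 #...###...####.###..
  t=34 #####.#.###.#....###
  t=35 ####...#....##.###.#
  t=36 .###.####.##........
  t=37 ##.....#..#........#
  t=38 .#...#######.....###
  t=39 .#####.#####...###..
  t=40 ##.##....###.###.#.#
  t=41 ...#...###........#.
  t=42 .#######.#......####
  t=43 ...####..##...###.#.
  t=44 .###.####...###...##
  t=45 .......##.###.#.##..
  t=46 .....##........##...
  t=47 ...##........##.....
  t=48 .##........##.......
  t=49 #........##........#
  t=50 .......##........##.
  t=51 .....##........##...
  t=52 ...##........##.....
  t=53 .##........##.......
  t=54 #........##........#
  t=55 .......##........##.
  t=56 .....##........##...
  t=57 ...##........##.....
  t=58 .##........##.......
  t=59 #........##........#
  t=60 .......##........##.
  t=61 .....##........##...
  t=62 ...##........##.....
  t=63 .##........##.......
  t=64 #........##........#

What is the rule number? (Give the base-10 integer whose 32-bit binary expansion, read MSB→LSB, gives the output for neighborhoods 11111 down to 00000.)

  #####|#  b31=1 t=1,i=5
  ####.|#  b30=1 t=1,i=0
  ###.#|.  b29=0 t=1,i=1
  ###..|#  b28=1 t=1,i=12
  ##.##|.  b27=0 t=1,i=2
  ##.#.|.  b26=0 t=0,i=15
  ##..#|#  b25=1 t=5,i=19
  ##...|.  b24=0 t=1,i=13
  #.###|.  b23=0 t=1,i=3
  #.##.|#  b22=1 t=3,i=3
  #.#.#|.  b21=0 t=0,i=16
  #.#..|#  b20=1 t=0,i=3
  #..##|#  b19=1 t=5,i=0
  #..#.|#  b18=1 t=0,i=0
  #...#|#  b17=1 t=0,i=5
  #....|.  b16=0 t=1,i=14
  .####|.  b15=0 t=1,i=4
  .###.|.  b14=0 t=2,i=17
  .##.#|.  b13=0 t=0,i=14
  .##..|.  b12=0 t=2,i=6
  .#.##|#  b11=1 t=4,i=17
  .#.#.|.  b10=0 t=0,i=2
  .#..#|#  b9=1 t=0,i=19
  .#...|#  b8=1 t=0,i=4
  ..###|#  b7=1 t=1,i=18
  ..##.|.  b6=0 t=0,i=13
  ..#.#|#  b5=1 t=0,i=1
  ..#..|#  b4=1 t=4,i=3
  ...##|#  b3=1 t=0,i=12
  ...#.|#  b2=1 t=0,i=6
  ....#|#  b1=1 t=1,i=16
  .....|.  b0=0 t=1,i=15
  bits 11010010010111100000101110111110 = 3529378750

3529378750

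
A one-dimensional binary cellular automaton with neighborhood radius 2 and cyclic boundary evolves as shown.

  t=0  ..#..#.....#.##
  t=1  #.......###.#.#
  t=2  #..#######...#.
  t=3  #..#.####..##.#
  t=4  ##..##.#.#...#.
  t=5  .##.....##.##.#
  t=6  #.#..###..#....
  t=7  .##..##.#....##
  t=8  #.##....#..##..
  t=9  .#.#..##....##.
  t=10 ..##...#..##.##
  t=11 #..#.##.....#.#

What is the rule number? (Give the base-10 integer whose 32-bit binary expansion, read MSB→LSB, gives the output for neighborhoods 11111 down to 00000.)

  #####|#  b31=1 t=2,i=5
  ####.|#  b30=1 t=2,i=8
  ###.#|.  b29=0 t=1,i=10
  ###..|.  b28=0 t=2,i=9
  ##.##|#  b27=1 t=3,i=13
  ##.#.|.  b26=0 t=1,i=11
  ##..#|#  b25=1 t=0,i=0
  ##...|.  b24=0 t=1,i=1
  #.###|#  b23=1 t=3,i=5
  #.##.|.  b22=0 t=0,i=13
  #.#.#|.  b21=0 t=1,i=12
  #.#..|#  b20=1 t=2,i=0
  #..##|.  b19=0 t=2,i=2
  #..#.|.  b18=0 t=0,i=1
  #...#|#  b17=1 t=2,i=11
  #....|.  b16=0 t=0,i=7
  .####|.  b15=0 t=2,i=4
  .###.|#  b14=1 t=1,i=9
  .##.#|.  b13=0 t=3,i=12
  .##..|#  b12=1 t=0,i=14
  .#.##|#  b11=1 t=0,i=12
  .#.#.|#  b10=1 t=2,i=14
  .#..#|.  b9=0 t=0,i=3
  .#...|.  b8=0 t=0,i=6
  ..###|#  b7=1 t=1,i=8
  ..##.|.  b6=0 t=3,i=11
  ..#.#|.  b5=0 t=0,i=11
  ..#..|.  b4=0 t=0,i=2
  ...##|#  b3=1 t=1,i=7
  ...#.|#  b2=1 t=0,i=10
  ....#|#  b1=1 t=0,i=9
  .....|#  b0=1 t=0,i=8
  bits 11001010100100100101110010001111 = 3398589583

3398589583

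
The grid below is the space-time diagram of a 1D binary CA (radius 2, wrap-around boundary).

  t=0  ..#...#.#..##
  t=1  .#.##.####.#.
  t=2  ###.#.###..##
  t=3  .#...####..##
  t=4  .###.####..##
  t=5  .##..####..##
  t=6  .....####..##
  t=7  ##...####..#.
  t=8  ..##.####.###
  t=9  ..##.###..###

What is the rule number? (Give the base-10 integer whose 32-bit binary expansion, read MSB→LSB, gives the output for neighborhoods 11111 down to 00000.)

1368911840

  [31] ##### => .  t=2,i=0
  [30] ####. => #  t=1,i=8
  [29] ###.# => .  t=1,i=9
  [28] ###.. => #  t=2,i=8
  [27] ##.## => .  t=1,i=5
  [26] ##.#. => .  t=1,i=10
  [25] ##..# => .  t=0,i=0
  [24] ##... => #  t=6,i=0
  [23] #.### => #  t=1,i=6
  [22] #.##. => .  t=1,i=3
  [21] #.#.# => .  t=2,i=4
  [20] #.#.. => #  t=0,i=8
  [19] #..## => .  t=0,i=10
  [18] #..#. => #  t=0,i=1
  [17] #...# => #  t=0,i=4
  [16] #.... => #  t=6,i=1
  [15] .#### => #  t=1,i=7
  [14] .###. => #  t=2,i=7
  [13] .##.# => #  t=1,i=4
  [12] .##.. => .  t=0,i=12
  [11] .#.## => #  t=1,i=2
  [10] .#.#. => #  t=0,i=7
  [9] .#..# => #  t=0,i=9
  [8] .#... => #  t=0,i=3
  [7] ..### => #  t=2,i=11
  [6] ..##. => #  t=0,i=11
  [5] ..#.# => #  t=0,i=6
  [4] ..#.. => .  t=0,i=2
  [3] ...## => .  t=3,i=4
  [2] ...#. => .  t=0,i=5
  [1] ....# => .  t=6,i=3
  [0] ..... => .  t=6,i=2
  bits 01010001100101111110111111100000 = 1368911840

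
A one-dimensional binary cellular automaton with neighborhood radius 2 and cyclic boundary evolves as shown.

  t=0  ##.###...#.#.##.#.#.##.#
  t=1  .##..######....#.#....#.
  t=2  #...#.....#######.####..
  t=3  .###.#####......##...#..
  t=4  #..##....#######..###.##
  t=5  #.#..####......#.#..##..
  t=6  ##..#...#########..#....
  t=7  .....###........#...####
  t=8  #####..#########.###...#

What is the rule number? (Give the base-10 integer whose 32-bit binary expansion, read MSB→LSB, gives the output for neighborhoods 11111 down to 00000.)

1024132399

  ##### -> .   bit 31 = 0  t=1,i=7
  ####. -> .   bit 30 = 0  t=1,i=9
  ###.# -> #   bit 29 = 1  t=0,i=1
  ###.. -> #   bit 28 = 1  t=0,i=5
  ##.## -> #   bit 27 = 1  t=0,i=2
  ##.#. -> #   bit 26 = 1  t=0,i=15
  ##..# -> .   bit 25 = 0  t=1,i=3
  ##... -> #   bit 24 = 1  t=0,i=6
  #.### -> .   bit 23 = 0  t=0,i=3
  #.##. -> .   bit 22 = 0  t=0,i=13
  #.#.# -> .   bit 21 = 0  t=0,i=11
  #.#.. -> .   bit 20 = 0  t=1,i=17
  #..## -> #   bit 19 = 1  t=1,i=0
  #..#. -> .   bit 18 = 0  t=2,i=23
  #...# -> #   bit 17 = 1  t=0,i=7
  #.... -> #   bit 16 = 1  t=1,i=12
  .#### -> .   bit 15 = 0  t=1,i=6
  .###. -> .   bit 14 = 0  t=0,i=0
  .##.# -> .   bit 13 = 0  t=0,i=14
  .##.. -> .   bit 12 = 0  t=1,i=2
  .#.## -> .   bit 11 = 0  t=0,i=12
  .#.#. -> #   bit 10 = 1  t=0,i=10
  .#..# -> .   bit 9 = 0  t=1,i=23
  .#... -> #   bit 8 = 1  t=1,i=18
  ..### -> .   bit 7 = 0  t=1,i=5
  ..##. -> .   bit 6 = 0  t=1,i=1
  ..#.# -> #   bit 5 = 1  t=0,i=9
  ..#.. -> .   bit 4 = 0  t=1,i=22
  ...## -> #   bit 3 = 1  t=2,i=9
  ...#. -> #   bit 2 = 1  t=0,i=8
  ....# -> #   bit 1 = 1  t=1,i=13
  ..... -> #   bit 0 = 1  t=2,i=7
  bits 00111101000010110000010100101111 = 1024132399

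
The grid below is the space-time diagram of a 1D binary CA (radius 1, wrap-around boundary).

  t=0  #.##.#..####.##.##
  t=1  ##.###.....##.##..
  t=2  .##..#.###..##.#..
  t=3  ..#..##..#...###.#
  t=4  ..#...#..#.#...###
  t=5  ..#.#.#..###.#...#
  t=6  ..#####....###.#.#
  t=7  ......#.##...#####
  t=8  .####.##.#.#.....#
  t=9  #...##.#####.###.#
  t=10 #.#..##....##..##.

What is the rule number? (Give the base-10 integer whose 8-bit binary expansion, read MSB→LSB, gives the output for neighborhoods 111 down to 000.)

101

  nb ###: next=.  (t=0,i=9, bit7=0)
  nb ##.: next=#  (t=0,i=0, bit6=1)
  nb #.#: next=#  (t=0,i=1, bit5=1)
  nb #..: next=.  (t=0,i=6, bit4=0)
  nb .##: next=.  (t=0,i=2, bit3=0)
  nb .#.: next=#  (t=0,i=5, bit2=1)
  nb ..#: next=.  (t=0,i=7, bit1=0)
  nb ...: next=#  (t=1,i=7, bit0=1)
  bits 01100101 = 101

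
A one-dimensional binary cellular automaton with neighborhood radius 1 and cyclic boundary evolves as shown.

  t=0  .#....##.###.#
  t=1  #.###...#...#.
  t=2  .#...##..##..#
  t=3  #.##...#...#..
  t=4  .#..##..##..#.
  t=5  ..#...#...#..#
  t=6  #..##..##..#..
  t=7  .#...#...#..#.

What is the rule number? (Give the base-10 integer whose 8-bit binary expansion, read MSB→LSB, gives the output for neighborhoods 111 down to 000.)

49

  ### -> .   bit 7 = 0  t=0,i=10
  ##. -> .   bit 6 = 0  t=0,i=7
  #.# -> #   bit 5 = 1  t=0,i=0
  #.. -> #   bit 4 = 1  t=0,i=2
  .## -> .   bit 3 = 0  t=0,i=6
  .#. -> .   bit 2 = 0  t=0,i=1
  ..# -> .   bit 1 = 0  t=0,i=5
  ... -> #   bit 0 = 1  t=0,i=3
  bits 00110001 = 49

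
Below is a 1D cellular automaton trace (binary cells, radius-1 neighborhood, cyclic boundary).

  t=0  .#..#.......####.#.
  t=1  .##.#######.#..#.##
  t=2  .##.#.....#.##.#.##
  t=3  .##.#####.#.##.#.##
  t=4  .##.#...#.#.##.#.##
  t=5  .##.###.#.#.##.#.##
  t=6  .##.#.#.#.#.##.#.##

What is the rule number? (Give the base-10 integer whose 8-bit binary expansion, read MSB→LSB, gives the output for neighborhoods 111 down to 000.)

93

  [7] ### => .  t=0,i=13
  [6] ##. => #  t=0,i=15
  [5] #.# => .  t=0,i=16
  [4] #.. => #  t=0,i=2
  [3] .## => #  t=0,i=12
  [2] .#. => #  t=0,i=1
  [1] ..# => .  t=0,i=0
  [0] ... => #  t=0,i=6
  bits 01011101 = 93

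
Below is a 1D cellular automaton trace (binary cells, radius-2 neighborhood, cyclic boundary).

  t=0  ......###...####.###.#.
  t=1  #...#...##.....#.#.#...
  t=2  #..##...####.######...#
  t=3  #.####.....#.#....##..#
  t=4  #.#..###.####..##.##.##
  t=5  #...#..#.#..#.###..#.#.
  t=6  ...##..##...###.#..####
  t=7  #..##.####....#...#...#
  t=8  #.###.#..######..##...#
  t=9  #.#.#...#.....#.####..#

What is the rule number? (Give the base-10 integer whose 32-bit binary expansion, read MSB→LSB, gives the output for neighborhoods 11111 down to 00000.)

  ##### -> .   bit 31 = 0  t=2,i=15
  ####. -> .   bit 30 = 0  t=0,i=14
  ###.# -> #   bit 29 = 1  t=0,i=15
  ###.. -> #   bit 28 = 1  t=0,i=8
  ##.## -> .   bit 27 = 0  t=0,i=16
  ##.#. -> .   bit 26 = 0  t=0,i=20
  ##..# -> .   bit 25 = 0  t=2,i=1
  ##... -> #   bit 24 = 1  t=0,i=9
  #.### -> #   bit 23 = 1  t=0,i=17
  #.##. -> .   bit 22 = 0  t=4,i=18
  #.#.# -> #   bit 21 = 1  t=1,i=17
  #.#.. -> .   bit 20 = 0  t=0,i=21
  #..## -> #   bit 19 = 1  t=2,i=2
  #..#. -> .   bit 18 = 0  t=5,i=6
  #...# -> .   bit 17 = 0  t=0,i=10
  #.... -> #   bit 16 = 1  t=0,i=0
  .#### -> .   bit 15 = 0  t=0,i=13
  .###. -> .   bit 14 = 0  t=0,i=7
  .##.# -> #   bit 13 = 1  t=3,i=0
  .##.. -> #   bit 12 = 1  t=1,i=9
  .#.## -> #   bit 11 = 1  t=5,i=13
  .#.#. -> #   bit 10 = 1  t=1,i=16
  .#..# -> .   bit 9 = 0  t=4,i=3
  .#... -> .   bit 8 = 0  t=0,i=22
  ..### -> .   bit 7 = 0  t=0,i=6
  ..##. -> #   bit 6 = 1  t=1,i=8
  ..#.# -> #   bit 5 = 1  t=1,i=15
  ..#.. -> #   bit 4 = 1  t=1,i=0
  ...## -> .   bit 3 = 0  t=0,i=5
  ...#. -> #   bit 2 = 1  t=1,i=3
  ....# -> #   bit 1 = 1  t=0,i=4
  ..... -> .   bit 0 = 0  t=0,i=1
  bits 00110001101010010011110001110110 = 833174646

833174646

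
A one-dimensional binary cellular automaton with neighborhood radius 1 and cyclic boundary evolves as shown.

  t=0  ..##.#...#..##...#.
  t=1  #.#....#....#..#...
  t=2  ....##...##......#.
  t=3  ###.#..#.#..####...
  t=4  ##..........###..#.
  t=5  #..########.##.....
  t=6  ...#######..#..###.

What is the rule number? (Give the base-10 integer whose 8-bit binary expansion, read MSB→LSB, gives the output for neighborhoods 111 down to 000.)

137

  ### -> #   bit 7 = 1  t=3,i=1
  ##. -> .   bit 6 = 0  t=0,i=3
  #.# -> .   bit 5 = 0  t=0,i=4
  #.. -> .   bit 4 = 0  t=0,i=6
  .## -> #   bit 3 = 1  t=0,i=2
  .#. -> .   bit 2 = 0  t=0,i=5
  ..# -> .   bit 1 = 0  t=0,i=1
  ... -> #   bit 0 = 1  t=0,i=0
  bits 10001001 = 137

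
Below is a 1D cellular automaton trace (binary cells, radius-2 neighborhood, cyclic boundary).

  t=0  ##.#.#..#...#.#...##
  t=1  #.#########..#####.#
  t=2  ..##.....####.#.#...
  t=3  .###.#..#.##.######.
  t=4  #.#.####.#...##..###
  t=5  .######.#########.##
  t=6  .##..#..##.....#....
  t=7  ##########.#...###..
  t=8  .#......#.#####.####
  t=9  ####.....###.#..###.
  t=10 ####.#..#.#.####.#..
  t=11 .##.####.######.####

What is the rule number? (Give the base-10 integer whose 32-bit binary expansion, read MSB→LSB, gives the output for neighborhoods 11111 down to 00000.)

  ##### -> .   bit 31 = 0  t=1,i=4
  ####. -> #   bit 30 = 1  t=0,i=0
  ###.# -> .   bit 29 = 0  t=0,i=1
  ###.. -> #   bit 28 = 1  t=1,i=10
  ##.## -> .   bit 27 = 0  t=1,i=1
  ##.#. -> #   bit 26 = 1  t=0,i=2
  ##..# -> #   bit 25 = 1  t=1,i=11
  ##... -> .   bit 24 = 0  t=2,i=4
  #.### -> #   bit 23 = 1  t=1,i=2
  #.##. -> .   bit 22 = 0  t=1,i=19
  #.#.# -> #   bit 21 = 1  t=0,i=3
  #.#.. -> #   bit 20 = 1  t=0,i=5
  #..## -> #   bit 19 = 1  t=1,i=12
  #..#. -> #   bit 18 = 1  t=0,i=7
  #...# -> #   bit 17 = 1  t=0,i=10
  #.... -> #   bit 16 = 1  t=2,i=5
  .#### -> #   bit 15 = 1  t=0,i=19
  .###. -> #   bit 14 = 1  t=3,i=2
  .##.# -> .   bit 13 = 0  t=1,i=0
  .##.. -> #   bit 12 = 1  t=2,i=3
  .#.## -> #   bit 11 = 1  t=3,i=9
  .#.#. -> #   bit 10 = 1  t=0,i=4
  .#..# -> #   bit 9 = 1  t=0,i=6
  .#... -> #   bit 8 = 1  t=0,i=9
  ..### -> .   bit 7 = 0  t=0,i=18
  ..##. -> #   bit 6 = 1  t=2,i=2
  ..#.# -> .   bit 5 = 0  t=0,i=12
  ..#.. -> #   bit 4 = 1  t=0,i=8
  ...## -> #   bit 3 = 1  t=0,i=17
  ...#. -> .   bit 2 = 0  t=0,i=11
  ....# -> .   bit 1 = 0  t=2,i=0
  ..... -> .   bit 0 = 0  t=2,i=6
  bits 01010110101111111101111101011000 = 1455415128

1455415128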